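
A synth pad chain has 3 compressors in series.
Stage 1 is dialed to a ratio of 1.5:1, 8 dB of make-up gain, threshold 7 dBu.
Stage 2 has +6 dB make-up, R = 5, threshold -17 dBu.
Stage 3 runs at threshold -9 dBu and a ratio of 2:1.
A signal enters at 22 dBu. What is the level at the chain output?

-5.8 dBu

Stage 1: 15 dB above 7 dBu, reduced 1.5:1 to 10 dB above → 17 dBu; +8 dB make-up → 25 dBu.
Stage 2: overshoot 42 dB → 42/5 = 8.4 dB → -8.6 dBu; +6 dB make-up → -2.6 dBu.
Stage 3: -2.6 dBu is 6.4 dB over -9 dBu; at 2:1 that becomes 3.2 dB over, giving -5.8 dBu.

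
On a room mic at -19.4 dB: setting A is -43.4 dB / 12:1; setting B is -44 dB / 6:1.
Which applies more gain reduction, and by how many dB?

A, by 1.5 dB

A: 24 dB over, compressed to 2 dB over, so 22 dB of GR.
B: 24.6 dB over, compressed to 4.1 dB over, so 20.5 dB of GR.
Difference: 1.5 dB in favour of A.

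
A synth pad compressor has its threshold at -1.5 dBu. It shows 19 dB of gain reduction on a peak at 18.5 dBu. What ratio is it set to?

Input overshoot = 18.5 − (-1.5) = 20 dB.
Output overshoot = 20 − 19 = 1 dB.
Ratio = input overshoot / output overshoot = 20 / 1 = 20.

20:1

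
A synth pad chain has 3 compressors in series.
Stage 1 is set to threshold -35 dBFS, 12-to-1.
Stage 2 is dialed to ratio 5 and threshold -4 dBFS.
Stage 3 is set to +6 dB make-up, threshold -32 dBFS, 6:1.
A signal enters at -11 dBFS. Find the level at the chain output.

Stage 1: -11 dBFS is 24 dB over -35 dBFS; at 12:1 that becomes 2 dB over, giving -33 dBFS.
Stage 2: below threshold (-33 ≤ -4); passes unchanged; output -33 dBFS.
Stage 3: -33 dBFS is at or below the -32 dBFS threshold — no compression; make-up brings it to -27 dBFS.

-27 dBFS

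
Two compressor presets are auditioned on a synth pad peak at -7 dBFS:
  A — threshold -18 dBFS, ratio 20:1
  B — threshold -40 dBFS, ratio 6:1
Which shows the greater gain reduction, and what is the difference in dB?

B, by 17.05 dB

A: 11 dB over, compressed to 0.55 dB over, so 10.45 dB of GR.
B: 33 dB over, compressed to 5.5 dB over, so 27.5 dB of GR.
Difference: 17.05 dB in favour of B.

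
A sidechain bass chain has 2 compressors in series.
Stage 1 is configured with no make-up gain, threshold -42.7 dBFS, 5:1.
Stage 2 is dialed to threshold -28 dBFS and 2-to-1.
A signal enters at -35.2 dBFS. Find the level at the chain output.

Stage 1: -35.2 dBFS is 7.5 dB over -42.7 dBFS; at 5:1 that becomes 1.5 dB over, giving -41.2 dBFS.
Stage 2: -41.2 dBFS ≤ -28 dBFS, so stage 2 doesn't engage; output -41.2 dBFS.

-41.2 dBFS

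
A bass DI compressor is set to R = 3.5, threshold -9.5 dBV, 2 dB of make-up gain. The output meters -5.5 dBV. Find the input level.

-2.5 dBV

Remove make-up: -5.5 − 2 = -7.5 dBV.
The compressed level sits -7.5 − (-9.5) = 2 dB over threshold.
Input overshoot = R × output overshoot = 7 dB → input = -9.5 + 7 = -2.5 dBV.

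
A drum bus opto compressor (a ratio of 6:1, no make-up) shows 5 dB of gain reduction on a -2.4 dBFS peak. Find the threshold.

-8.4 dBFS

Input is 6 dB above T (since output overshoot × R = input overshoot: (-7.4 − T)·6 = -2.4 − T gives T = -8.4 dBFS).
Check: -8.4 + (-2.4 − (-8.4))/6 = -8.4 + 1 = -7.4 dBFS. ✓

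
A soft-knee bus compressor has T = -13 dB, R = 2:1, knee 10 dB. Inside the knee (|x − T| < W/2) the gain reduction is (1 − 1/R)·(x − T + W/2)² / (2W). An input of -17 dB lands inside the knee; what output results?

x − T + W/2 = -17 − (-13) + 5 = 1.
GR = (1 − 1/2) × 1² / 20 = 0.5 × 1 / 20 = 0.025 dB.
Output = -17 − 0.025 = -17.025 dB.

-17.025 dB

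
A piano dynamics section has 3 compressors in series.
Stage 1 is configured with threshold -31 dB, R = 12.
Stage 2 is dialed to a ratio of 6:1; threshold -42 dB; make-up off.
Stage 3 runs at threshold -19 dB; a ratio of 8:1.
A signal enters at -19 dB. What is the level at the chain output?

-40 dB

Stage 1: 12 dB above -31 dB, reduced 12:1 to 1 dB above → -30 dB.
Stage 2: 12 dB above -42 dB, reduced 6:1 to 2 dB above → -40 dB.
Stage 3: -40 dB ≤ -19 dB, so stage 3 doesn't engage; output -40 dB.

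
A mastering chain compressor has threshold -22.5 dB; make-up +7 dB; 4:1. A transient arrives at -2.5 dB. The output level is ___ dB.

-10.5 dB

Overshoot: -2.5 − (-22.5) = 20 dB.
The 20 dB excess becomes 5 dB after 4:1 reduction.
That puts the output at -17.5 dB; make-up adds 7 dB, giving -10.5 dB.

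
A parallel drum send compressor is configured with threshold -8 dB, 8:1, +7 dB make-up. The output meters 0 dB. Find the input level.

0 dB

Remove make-up: 0 − 7 = -7 dB.
That's 1 dB above the -8 dB threshold.
Input overshoot = R × output overshoot = 8 dB → input = -8 + 8 = 0 dB.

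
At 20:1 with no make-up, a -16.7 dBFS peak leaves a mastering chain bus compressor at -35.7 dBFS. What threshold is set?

-36.7 dBFS

Gain reduction = -16.7 − (-35.7) = 19 dB; output overshoot = GR / (R − 1) = 19 / 19 = 1 dB.
Threshold = output − output overshoot = -35.7 − 1 = -36.7 dBFS.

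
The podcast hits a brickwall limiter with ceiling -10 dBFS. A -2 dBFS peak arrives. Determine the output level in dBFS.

-10 dBFS

At ∞:1, everything above -10 dBFS is held at the ceiling.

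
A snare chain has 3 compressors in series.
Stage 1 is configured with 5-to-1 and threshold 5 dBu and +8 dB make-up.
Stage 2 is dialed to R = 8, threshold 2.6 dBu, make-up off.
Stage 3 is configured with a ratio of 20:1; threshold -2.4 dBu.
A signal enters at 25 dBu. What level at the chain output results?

Stage 1: overshoot 20 dB → 20/5 = 4 dB → 9 dBu; +8 dB make-up → 17 dBu.
Stage 2: 14.4 dB above 2.6 dBu, reduced 8:1 to 1.8 dB above → 4.4 dBu.
Stage 3: 6.8 dB above -2.4 dBu, reduced 20:1 to 0.34 dB above → -2.06 dBu.

-2.06 dBu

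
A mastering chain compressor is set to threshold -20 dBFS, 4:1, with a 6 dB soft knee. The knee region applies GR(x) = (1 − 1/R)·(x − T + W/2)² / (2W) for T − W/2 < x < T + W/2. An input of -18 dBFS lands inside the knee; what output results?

-19.5625 dBFS

x − T + W/2 = -18 − (-20) + 3 = 5.
GR = (1 − 1/4) × 5² / 12 = 0.75 × 25 / 12 = 1.5625 dB.
Output = -18 − 1.5625 = -19.5625 dBFS.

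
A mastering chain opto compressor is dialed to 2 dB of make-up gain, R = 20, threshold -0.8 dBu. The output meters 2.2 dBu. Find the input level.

Before make-up, the level was 2.2 − 2 = 0.2 dBu.
Post-compression overshoot = 0.2 − (-0.8) = 1 dB.
Input overshoot = R × output overshoot = 20 dB → input = -0.8 + 20 = 19.2 dBu.

19.2 dBu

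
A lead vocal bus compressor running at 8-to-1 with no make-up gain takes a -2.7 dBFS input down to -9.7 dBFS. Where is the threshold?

Input is 8 dB above T (since output overshoot × R = input overshoot: (-9.7 − T)·8 = -2.7 − T gives T = -10.7 dBFS).
Check: -10.7 + (-2.7 − (-10.7))/8 = -10.7 + 1 = -9.7 dBFS. ✓

-10.7 dBFS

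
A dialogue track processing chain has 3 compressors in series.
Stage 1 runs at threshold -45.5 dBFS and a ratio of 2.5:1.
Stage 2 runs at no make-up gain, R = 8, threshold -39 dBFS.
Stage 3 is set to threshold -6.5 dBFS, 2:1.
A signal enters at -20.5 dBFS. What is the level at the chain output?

Stage 1: 25 dB above -45.5 dBFS, reduced 2.5:1 to 10 dB above → -35.5 dBFS.
Stage 2: 3.5 dB above -39 dBFS, reduced 8:1 to 0.4375 dB above → -38.5625 dBFS.
Stage 3: below threshold (-38.5625 ≤ -6.5); passes unchanged; output -38.5625 dBFS.

-38.5625 dBFS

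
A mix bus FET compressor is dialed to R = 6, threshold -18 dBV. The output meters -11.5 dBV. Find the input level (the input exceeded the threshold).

The compressed level sits -11.5 − (-18) = 6.5 dB over threshold.
Input overshoot = R × output overshoot = 39 dB → input = -18 + 39 = 21 dBV.

21 dBV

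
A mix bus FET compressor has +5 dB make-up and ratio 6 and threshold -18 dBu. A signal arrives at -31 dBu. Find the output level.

-31 dBu is 13 dB below the -18 dBu threshold, so no gain reduction is applied.
Make-up gain adds 5 dB: -31 + 5 = -26 dBu.

-26 dBu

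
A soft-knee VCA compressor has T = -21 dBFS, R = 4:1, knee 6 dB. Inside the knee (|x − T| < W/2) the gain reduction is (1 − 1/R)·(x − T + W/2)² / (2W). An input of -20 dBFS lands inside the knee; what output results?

x − T + W/2 = -20 − (-21) + 3 = 4.
GR = (1 − 1/4) × 4² / 12 = 0.75 × 16 / 12 = 1 dB.
Output = -20 − 1 = -21 dBFS.

-21 dBFS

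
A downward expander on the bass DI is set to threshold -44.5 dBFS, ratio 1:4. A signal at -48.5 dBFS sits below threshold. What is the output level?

Undershoot = (-44.5) − (-48.5) = 4 dB.
At 1:4, that expands to 16 dB under threshold.
Output = -44.5 − 16 = -60.5 dBFS.

-60.5 dBFS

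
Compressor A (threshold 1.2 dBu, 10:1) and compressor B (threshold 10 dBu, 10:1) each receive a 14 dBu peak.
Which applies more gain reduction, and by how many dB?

A, by 7.92 dB

A: 12.8 dB over, compressed to 1.28 dB over, so 11.52 dB of GR.
B: 4 dB over, compressed to 0.4 dB over, so 3.6 dB of GR.
A applies 7.92 dB more gain reduction.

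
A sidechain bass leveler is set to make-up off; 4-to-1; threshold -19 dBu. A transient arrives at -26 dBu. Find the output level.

-26 dBu is 7 dB below the -19 dBu threshold, so no gain reduction is applied.
Output = input = -26 dBu.

-26 dBu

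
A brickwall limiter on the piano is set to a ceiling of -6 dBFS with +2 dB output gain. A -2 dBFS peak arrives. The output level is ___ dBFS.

The limiter clamps the peak to its -6 dBFS ceiling.
Output gain then adds 2 dB: -6 + 2 = -4 dBFS.

-4 dBFS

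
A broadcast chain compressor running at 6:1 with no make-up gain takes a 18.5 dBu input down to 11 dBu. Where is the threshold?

Let T be the threshold. Output overshoot = (input overshoot)/R, so 11 − T = (18.5 − T)/6.
6·(11 − T) = 18.5 − T → 5·T = 66 − 18.5 = 47.5.
T = 47.5/5 = 9.5 dBu.

9.5 dBu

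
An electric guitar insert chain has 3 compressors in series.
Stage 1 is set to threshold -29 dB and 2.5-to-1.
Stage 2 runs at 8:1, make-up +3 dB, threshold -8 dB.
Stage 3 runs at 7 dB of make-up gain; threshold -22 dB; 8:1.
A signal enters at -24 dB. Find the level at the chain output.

Stage 1: 5 dB above -29 dB, reduced 2.5:1 to 2 dB above → -27 dB.
Stage 2: -27 dB is at or below the -8 dB threshold — no compression; make-up brings it to -24 dB.
Stage 3: -24 dB ≤ -22 dB, so stage 3 doesn't engage; make-up brings it to -17 dB.

-17 dB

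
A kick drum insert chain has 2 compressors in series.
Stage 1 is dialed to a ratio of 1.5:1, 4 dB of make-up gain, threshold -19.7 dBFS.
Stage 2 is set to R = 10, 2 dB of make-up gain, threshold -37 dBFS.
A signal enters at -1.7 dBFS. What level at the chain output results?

Stage 1: -1.7 dBFS is 18 dB over -19.7 dBFS; at 1.5:1 that becomes 12 dB over, giving -7.7 dBFS; +4 dB make-up → -3.7 dBFS.
Stage 2: overshoot 33.3 dB → 33.3/10 = 3.33 dB → -33.67 dBFS; +2 dB make-up → -31.67 dBFS.

-31.67 dBFS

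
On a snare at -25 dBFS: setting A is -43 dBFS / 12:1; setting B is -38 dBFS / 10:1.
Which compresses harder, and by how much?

A: 18 dB over, compressed to 1.5 dB over, so 16.5 dB of GR.
B: 13 dB over, compressed to 1.3 dB over, so 11.7 dB of GR.
Difference: 4.8 dB in favour of A.

A, by 4.8 dB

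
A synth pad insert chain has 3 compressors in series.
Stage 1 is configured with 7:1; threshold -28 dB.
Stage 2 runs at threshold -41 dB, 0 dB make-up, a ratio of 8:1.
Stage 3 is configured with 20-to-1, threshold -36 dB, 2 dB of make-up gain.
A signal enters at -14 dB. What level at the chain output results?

Stage 1: -14 dB is 14 dB over -28 dB; at 7:1 that becomes 2 dB over, giving -26 dB.
Stage 2: 15 dB above -41 dB, reduced 8:1 to 1.875 dB above → -39.125 dB.
Stage 3: -39.125 dB ≤ -36 dB, so stage 3 doesn't engage; make-up brings it to -37.125 dB.

-37.125 dB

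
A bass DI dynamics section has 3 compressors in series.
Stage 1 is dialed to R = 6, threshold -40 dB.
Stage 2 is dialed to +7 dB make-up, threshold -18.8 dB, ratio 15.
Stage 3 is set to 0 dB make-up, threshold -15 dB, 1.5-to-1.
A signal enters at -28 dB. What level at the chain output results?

-31 dB

Stage 1: overshoot 12 dB → 12/6 = 2 dB → -38 dB.
Stage 2: -38 dB ≤ -18.8 dB, so stage 2 doesn't engage; make-up brings it to -31 dB.
Stage 3: -31 dB is at or below the -15 dB threshold — no compression; output -31 dB.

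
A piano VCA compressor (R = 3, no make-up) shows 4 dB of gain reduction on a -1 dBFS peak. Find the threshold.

-7 dBFS

Let T be the threshold. Output overshoot = (input overshoot)/R, so -5 − T = (-1 − T)/3.
3·(-5 − T) = -1 − T → 2·T = -15 − (-1) = -14.
T = -14/2 = -7 dBFS.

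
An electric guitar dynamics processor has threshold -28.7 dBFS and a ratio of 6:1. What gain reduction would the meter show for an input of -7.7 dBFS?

-7.7 dBFS exceeds the threshold by 21 dB.
At 6:1, output sits 21/6 = 3.5 dB above threshold.
GR = overshoot in − overshoot out = 21 − 3.5 = 17.5 dB.

17.5 dB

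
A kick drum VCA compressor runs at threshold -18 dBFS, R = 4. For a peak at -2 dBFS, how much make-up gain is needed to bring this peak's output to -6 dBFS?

8 dB

Overshoot 16 dB → 16/4 = 4 dB after compression, so the compressed level is -18 + 4 = -14 dBFS.
Make-up = target − compressed = -6 − (-14) = 8 dB.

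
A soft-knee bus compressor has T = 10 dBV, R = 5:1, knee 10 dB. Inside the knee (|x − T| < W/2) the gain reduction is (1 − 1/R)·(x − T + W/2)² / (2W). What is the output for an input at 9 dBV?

8.36 dBV

x − T + W/2 = 9 − 10 + 5 = 4.
GR = (1 − 1/5) × 4² / 20 = 0.8 × 16 / 20 = 0.64 dB.
Output = 9 − 0.64 = 8.36 dBV.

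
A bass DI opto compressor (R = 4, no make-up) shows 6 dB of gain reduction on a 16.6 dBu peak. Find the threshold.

Input is 8 dB above T (since output overshoot × R = input overshoot: (10.6 − T)·4 = 16.6 − T gives T = 8.6 dBu).
Check: 8.6 + (16.6 − 8.6)/4 = 8.6 + 2 = 10.6 dBu. ✓

8.6 dBu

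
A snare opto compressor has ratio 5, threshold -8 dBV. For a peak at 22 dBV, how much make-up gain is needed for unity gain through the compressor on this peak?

24 dB

Overshoot 30 dB → 30/5 = 6 dB after compression, so the compressed level is -8 + 6 = -2 dBV.
Make-up = target − compressed = 22 − (-2) = 24 dB.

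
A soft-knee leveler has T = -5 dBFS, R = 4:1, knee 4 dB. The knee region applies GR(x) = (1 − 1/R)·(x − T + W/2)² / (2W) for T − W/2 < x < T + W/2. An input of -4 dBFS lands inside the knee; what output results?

x − T + W/2 = -4 − (-5) + 2 = 3.
GR = (1 − 1/4) × 3² / 8 = 0.75 × 9 / 8 = 0.84375 dB.
Output = -4 − 0.84375 = -4.84375 dBFS.

-4.84375 dBFS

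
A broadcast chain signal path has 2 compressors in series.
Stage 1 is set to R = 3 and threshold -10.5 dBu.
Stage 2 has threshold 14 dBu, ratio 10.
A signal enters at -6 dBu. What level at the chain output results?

Stage 1: overshoot 4.5 dB → 4.5/3 = 1.5 dB → -9 dBu.
Stage 2: -9 dBu ≤ 14 dBu, so stage 2 doesn't engage; output -9 dBu.

-9 dBu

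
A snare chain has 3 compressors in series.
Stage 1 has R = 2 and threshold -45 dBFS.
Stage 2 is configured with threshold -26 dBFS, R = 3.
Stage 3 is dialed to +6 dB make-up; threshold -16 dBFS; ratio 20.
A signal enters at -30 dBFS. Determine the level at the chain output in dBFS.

Stage 1: -30 dBFS is 15 dB over -45 dBFS; at 2:1 that becomes 7.5 dB over, giving -37.5 dBFS.
Stage 2: -37.5 dBFS is at or below the -26 dBFS threshold — no compression; output -37.5 dBFS.
Stage 3: -37.5 dBFS ≤ -16 dBFS, so stage 3 doesn't engage; make-up brings it to -31.5 dBFS.

-31.5 dBFS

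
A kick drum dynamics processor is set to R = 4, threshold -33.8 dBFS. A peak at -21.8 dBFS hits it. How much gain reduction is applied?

9 dB

Overshoot = -21.8 − (-33.8) = 12 dB.
At 4:1, output sits 12/4 = 3 dB above threshold.
So the signal is attenuated by 12 − 3 = 9 dB.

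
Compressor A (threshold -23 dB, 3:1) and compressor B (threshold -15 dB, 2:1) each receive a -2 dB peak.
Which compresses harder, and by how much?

A: overshoot 21 dB → output overshoot 7 dB → GR 14 dB.
B: overshoot 13 dB → output overshoot 6.5 dB → GR 6.5 dB.
A reduces 7.5 dB more.

A, by 7.5 dB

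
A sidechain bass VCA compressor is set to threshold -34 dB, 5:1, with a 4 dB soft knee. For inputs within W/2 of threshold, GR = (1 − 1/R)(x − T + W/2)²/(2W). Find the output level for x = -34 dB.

x − T + W/2 = -34 − (-34) + 2 = 2.
GR = (1 − 1/5) × 2² / 8 = 0.8 × 4 / 8 = 0.4 dB.
Output = -34 − 0.4 = -34.4 dB.

-34.4 dB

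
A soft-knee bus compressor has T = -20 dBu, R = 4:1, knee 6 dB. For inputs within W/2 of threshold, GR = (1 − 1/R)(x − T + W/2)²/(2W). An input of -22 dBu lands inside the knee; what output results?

-22.0625 dBu

x − T + W/2 = -22 − (-20) + 3 = 1.
GR = (1 − 1/4) × 1² / 12 = 0.75 × 1 / 12 = 0.0625 dB.
Output = -22 − 0.0625 = -22.0625 dBu.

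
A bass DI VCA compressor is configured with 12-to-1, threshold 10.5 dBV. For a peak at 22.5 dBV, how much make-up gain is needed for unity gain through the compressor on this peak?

The peak compresses to 10.5 + 12/12 = 11.5 dBV.
To reach 22.5 dBV requires 22.5 − 11.5 = 11 dB of make-up.

11 dB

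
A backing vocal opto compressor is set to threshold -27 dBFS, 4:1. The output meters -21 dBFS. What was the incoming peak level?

That's 6 dB above the -27 dBFS threshold.
Input overshoot = R × output overshoot = 24 dB → input = -27 + 24 = -3 dBFS.

-3 dBFS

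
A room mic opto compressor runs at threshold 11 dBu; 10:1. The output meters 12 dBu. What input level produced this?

21 dBu

The compressed level sits 12 − 11 = 1 dB over threshold.
Undo the ratio: input overshoot = 1 × 10 = 10 dB, giving input = 21 dBu.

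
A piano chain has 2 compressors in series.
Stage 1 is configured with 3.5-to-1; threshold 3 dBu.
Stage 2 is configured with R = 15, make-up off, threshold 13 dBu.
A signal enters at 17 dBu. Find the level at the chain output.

7 dBu

Stage 1: 17 dBu is 14 dB over 3 dBu; at 3.5:1 that becomes 4 dB over, giving 7 dBu.
Stage 2: 7 dBu is at or below the 13 dBu threshold — no compression; output 7 dBu.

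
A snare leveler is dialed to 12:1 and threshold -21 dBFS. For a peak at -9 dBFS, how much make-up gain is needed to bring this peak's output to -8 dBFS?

12 dB

Overshoot 12 dB → 12/12 = 1 dB after compression, so the compressed level is -21 + 1 = -20 dBFS.
Make-up = target − compressed = -8 − (-20) = 12 dB.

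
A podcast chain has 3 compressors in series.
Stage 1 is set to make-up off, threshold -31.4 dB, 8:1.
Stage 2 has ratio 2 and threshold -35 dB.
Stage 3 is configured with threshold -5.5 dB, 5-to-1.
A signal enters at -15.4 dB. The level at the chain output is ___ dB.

-32.2 dB

Stage 1: 16 dB above -31.4 dB, reduced 8:1 to 2 dB above → -29.4 dB.
Stage 2: -29.4 dB is 5.6 dB over -35 dB; at 2:1 that becomes 2.8 dB over, giving -32.2 dB.
Stage 3: -32.2 dB is at or below the -5.5 dB threshold — no compression; output -32.2 dB.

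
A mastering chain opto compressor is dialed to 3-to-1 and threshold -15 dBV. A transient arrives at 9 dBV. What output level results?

The input is 24 dB above the -15 dBV threshold.
The 24 dB excess becomes 8 dB after 3:1 reduction.
Output = -15 + 8 = -7 dBV.

-7 dBV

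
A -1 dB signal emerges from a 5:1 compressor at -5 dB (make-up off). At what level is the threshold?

-6 dB

Let T be the threshold. Output overshoot = (input overshoot)/R, so -5 − T = (-1 − T)/5.
5·(-5 − T) = -1 − T → 4·T = -25 − (-1) = -24.
T = -24/4 = -6 dB.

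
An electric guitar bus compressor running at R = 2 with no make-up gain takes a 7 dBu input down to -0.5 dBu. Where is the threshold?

-8 dBu

Gain reduction = 7 − (-0.5) = 7.5 dB; output overshoot = GR / (R − 1) = 7.5 / 1 = 7.5 dB.
Threshold = output − output overshoot = -0.5 − 7.5 = -8 dBu.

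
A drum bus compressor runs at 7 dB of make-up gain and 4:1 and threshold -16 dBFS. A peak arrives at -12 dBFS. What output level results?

-12 dBFS sits 4 dB over threshold.
The 4 dB excess becomes 1 dB after 4:1 reduction.
That puts the output at -15 dBFS; make-up adds 7 dB, giving -8 dBFS.

-8 dBFS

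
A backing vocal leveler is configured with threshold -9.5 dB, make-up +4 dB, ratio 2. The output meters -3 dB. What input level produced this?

Remove make-up: -3 − 4 = -7 dB.
The compressed level sits -7 − (-9.5) = 2.5 dB over threshold.
Before 2:1 compression the overshoot was 2.5 × 2 = 5 dB, so input = -9.5 + 5 = -4.5 dB.

-4.5 dB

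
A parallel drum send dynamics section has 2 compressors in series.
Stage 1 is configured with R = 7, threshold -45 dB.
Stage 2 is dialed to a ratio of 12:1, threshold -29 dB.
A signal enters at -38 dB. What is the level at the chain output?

Stage 1: overshoot 7 dB → 7/7 = 1 dB → -44 dB.
Stage 2: below threshold (-44 ≤ -29); passes unchanged; output -44 dB.

-44 dB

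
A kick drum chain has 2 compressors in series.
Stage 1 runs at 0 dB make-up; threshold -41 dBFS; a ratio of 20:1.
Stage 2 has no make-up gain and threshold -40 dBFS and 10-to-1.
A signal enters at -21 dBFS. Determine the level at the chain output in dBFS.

-40 dBFS

Stage 1: overshoot 20 dB → 20/20 = 1 dB → -40 dBFS.
Stage 2: below threshold (-40 ≤ -40); passes unchanged; output -40 dBFS.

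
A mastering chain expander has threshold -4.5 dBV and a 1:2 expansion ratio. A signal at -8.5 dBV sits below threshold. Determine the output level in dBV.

Below threshold, a 1:2 expander applies gain = (2−1)×(T − x) of attenuation.
(2−1) × 4 = 4 dB, so output = -8.5 − 4 = -12.5 dBV.

-12.5 dBV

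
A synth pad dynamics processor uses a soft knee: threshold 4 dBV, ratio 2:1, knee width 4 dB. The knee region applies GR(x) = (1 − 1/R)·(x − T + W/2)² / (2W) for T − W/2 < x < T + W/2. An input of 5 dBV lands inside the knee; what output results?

x − T + W/2 = 5 − 4 + 2 = 3.
GR = (1 − 1/2) × 3² / 8 = 0.5 × 9 / 8 = 0.5625 dB.
Output = 5 − 0.5625 = 4.4375 dBV.

4.4375 dBV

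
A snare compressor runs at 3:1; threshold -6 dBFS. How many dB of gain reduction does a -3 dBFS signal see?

2 dB

-3 dBFS exceeds the threshold by 3 dB.
At 3:1, output sits 3/3 = 1 dB above threshold.
So the signal is attenuated by 3 − 1 = 2 dB.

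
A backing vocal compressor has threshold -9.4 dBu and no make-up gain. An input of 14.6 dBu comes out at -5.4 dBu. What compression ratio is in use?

Input overshoot = 14.6 − (-9.4) = 24 dB; output overshoot = -5.4 − (-9.4) = 4 dB.
Ratio = 24 / 4 = 6.

6:1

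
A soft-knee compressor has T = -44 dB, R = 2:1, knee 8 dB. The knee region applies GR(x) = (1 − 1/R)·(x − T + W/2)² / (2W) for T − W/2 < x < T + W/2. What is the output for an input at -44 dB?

-44.5 dB

x − T + W/2 = -44 − (-44) + 4 = 4.
GR = (1 − 1/2) × 4² / 16 = 0.5 × 16 / 16 = 0.5 dB.
Output = -44 − 0.5 = -44.5 dB.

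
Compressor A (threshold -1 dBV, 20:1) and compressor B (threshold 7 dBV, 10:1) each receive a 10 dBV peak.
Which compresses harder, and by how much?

A: 11 dB over, compressed to 0.55 dB over, so 10.45 dB of GR.
B: 3 dB over, compressed to 0.3 dB over, so 2.7 dB of GR.
Difference: 7.75 dB in favour of A.

A, by 7.75 dB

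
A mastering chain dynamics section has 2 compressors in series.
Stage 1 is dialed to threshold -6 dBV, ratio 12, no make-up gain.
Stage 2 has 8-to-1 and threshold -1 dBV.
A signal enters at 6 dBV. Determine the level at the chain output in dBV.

-5 dBV

Stage 1: overshoot 12 dB → 12/12 = 1 dB → -5 dBV.
Stage 2: -5 dBV is at or below the -1 dBV threshold — no compression; output -5 dBV.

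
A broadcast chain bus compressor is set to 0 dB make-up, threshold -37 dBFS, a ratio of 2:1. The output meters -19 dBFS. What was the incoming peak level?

-1 dBFS

The compressed level sits -19 − (-37) = 18 dB over threshold.
Before 2:1 compression the overshoot was 18 × 2 = 36 dB, so input = -37 + 36 = -1 dBFS.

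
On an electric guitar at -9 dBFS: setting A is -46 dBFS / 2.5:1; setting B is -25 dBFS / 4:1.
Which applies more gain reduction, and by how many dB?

A, by 10.2 dB

A: GR = 37 − 37/2.5 = 22.2 dB.
B: GR = 16 − 16/4 = 12 dB.
A reduces 10.2 dB more.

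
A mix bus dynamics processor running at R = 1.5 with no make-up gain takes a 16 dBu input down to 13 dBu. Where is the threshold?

Input is 9 dB above T (since output overshoot × R = input overshoot: (13 − T)·1.5 = 16 − T gives T = 7 dBu).
Check: 7 + (16 − 7)/1.5 = 7 + 6 = 13 dBu. ✓

7 dBu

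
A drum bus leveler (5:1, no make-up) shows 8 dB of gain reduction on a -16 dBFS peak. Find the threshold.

-26 dBFS

Input is 10 dB above T (since output overshoot × R = input overshoot: (-24 − T)·5 = -16 − T gives T = -26 dBFS).
Check: -26 + (-16 − (-26))/5 = -26 + 2 = -24 dBFS. ✓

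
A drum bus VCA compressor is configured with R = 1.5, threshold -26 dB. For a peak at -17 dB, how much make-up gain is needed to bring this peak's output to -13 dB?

Without make-up, output = threshold + overshoot/1.5 = -26 + 6 = -20 dB.
Gap to target: 7 dB.

7 dB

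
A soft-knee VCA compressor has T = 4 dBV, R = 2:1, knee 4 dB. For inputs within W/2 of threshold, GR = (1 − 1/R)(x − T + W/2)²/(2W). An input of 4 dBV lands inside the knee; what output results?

x − T + W/2 = 4 − 4 + 2 = 2.
GR = (1 − 1/2) × 2² / 8 = 0.5 × 4 / 8 = 0.25 dB.
Output = 4 − 0.25 = 3.75 dBV.

3.75 dBV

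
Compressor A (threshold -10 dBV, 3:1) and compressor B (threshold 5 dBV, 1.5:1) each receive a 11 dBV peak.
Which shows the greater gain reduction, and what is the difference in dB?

A, by 12 dB

A: overshoot 21 dB → output overshoot 7 dB → GR 14 dB.
B: overshoot 6 dB → output overshoot 4 dB → GR 2 dB.
A applies 12 dB more gain reduction.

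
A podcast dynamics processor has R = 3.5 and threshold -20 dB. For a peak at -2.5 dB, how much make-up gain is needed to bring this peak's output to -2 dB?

13 dB

Without make-up, output = threshold + overshoot/3.5 = -20 + 5 = -15 dB.
Gap to target: 13 dB.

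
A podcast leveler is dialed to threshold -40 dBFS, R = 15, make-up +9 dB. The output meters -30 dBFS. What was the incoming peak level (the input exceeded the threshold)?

-25 dBFS

Remove make-up: -30 − 9 = -39 dBFS.
The compressed level sits -39 − (-40) = 1 dB over threshold.
Undo the ratio: input overshoot = 1 × 15 = 15 dB, giving input = -25 dBFS.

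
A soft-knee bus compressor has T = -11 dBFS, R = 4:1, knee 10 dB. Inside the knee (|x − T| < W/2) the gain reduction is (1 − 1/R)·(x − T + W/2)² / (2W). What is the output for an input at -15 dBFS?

x − T + W/2 = -15 − (-11) + 5 = 1.
GR = (1 − 1/4) × 1² / 20 = 0.75 × 1 / 20 = 0.0375 dB.
Output = -15 − 0.0375 = -15.0375 dBFS.

-15.0375 dBFS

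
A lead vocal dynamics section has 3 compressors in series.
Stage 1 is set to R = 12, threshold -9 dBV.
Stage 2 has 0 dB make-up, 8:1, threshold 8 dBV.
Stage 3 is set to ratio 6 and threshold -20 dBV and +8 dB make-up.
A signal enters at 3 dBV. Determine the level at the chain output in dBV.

-10 dBV

Stage 1: 12 dB above -9 dBV, reduced 12:1 to 1 dB above → -8 dBV.
Stage 2: -8 dBV ≤ 8 dBV, so stage 2 doesn't engage; output -8 dBV.
Stage 3: overshoot 12 dB → 12/6 = 2 dB → -18 dBV; +8 dB make-up → -10 dBV.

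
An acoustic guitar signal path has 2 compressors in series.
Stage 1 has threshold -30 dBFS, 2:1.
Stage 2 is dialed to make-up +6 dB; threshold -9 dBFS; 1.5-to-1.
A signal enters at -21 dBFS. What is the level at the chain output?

-19.5 dBFS

Stage 1: overshoot 9 dB → 9/2 = 4.5 dB → -25.5 dBFS.
Stage 2: -25.5 dBFS is at or below the -9 dBFS threshold — no compression; make-up brings it to -19.5 dBFS.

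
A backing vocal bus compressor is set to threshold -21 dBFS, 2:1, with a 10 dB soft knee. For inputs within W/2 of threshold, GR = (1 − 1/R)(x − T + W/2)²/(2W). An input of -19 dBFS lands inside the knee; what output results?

-20.225 dBFS

x − T + W/2 = -19 − (-21) + 5 = 7.
GR = (1 − 1/2) × 7² / 20 = 0.5 × 49 / 20 = 1.225 dB.
Output = -19 − 1.225 = -20.225 dBFS.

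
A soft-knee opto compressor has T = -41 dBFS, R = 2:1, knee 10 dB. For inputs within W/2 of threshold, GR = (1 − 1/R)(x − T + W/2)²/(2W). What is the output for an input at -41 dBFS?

x − T + W/2 = -41 − (-41) + 5 = 5.
GR = (1 − 1/2) × 5² / 20 = 0.5 × 25 / 20 = 0.625 dB.
Output = -41 − 0.625 = -41.625 dBFS.

-41.625 dBFS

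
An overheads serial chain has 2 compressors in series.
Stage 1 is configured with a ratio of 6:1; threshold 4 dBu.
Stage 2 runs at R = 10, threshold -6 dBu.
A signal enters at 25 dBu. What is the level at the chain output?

-4.65 dBu

Stage 1: overshoot 21 dB → 21/6 = 3.5 dB → 7.5 dBu.
Stage 2: 7.5 dBu is 13.5 dB over -6 dBu; at 10:1 that becomes 1.35 dB over, giving -4.65 dBu.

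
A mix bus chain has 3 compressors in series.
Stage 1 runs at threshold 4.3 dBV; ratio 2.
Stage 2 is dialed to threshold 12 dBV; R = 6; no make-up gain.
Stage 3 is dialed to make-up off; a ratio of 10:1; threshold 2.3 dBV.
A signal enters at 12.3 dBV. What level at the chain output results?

2.9 dBV

Stage 1: 8 dB above 4.3 dBV, reduced 2:1 to 4 dB above → 8.3 dBV.
Stage 2: 8.3 dBV ≤ 12 dBV, so stage 2 doesn't engage; output 8.3 dBV.
Stage 3: overshoot 6 dB → 6/10 = 0.6 dB → 2.9 dBV.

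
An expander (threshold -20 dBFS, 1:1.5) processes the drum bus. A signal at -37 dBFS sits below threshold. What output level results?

The input is 17 dB below the -20 dBFS threshold.
A 1:1.5 expander multiplies undershoot by 1.5: 17 × 1.5 = 25.5 dB below threshold.
Output = -20 − 25.5 = -45.5 dBFS.

-45.5 dBFS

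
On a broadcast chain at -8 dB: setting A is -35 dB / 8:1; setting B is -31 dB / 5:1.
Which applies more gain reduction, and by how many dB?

A, by 5.225 dB

A: GR = 27 − 27/8 = 23.625 dB.
B: GR = 23 − 23/5 = 18.4 dB.
Difference: 5.225 dB in favour of A.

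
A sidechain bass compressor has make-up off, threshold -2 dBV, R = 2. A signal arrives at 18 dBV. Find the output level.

8 dBV

Overshoot: 18 − (-2) = 20 dB.
The 20 dB excess becomes 10 dB after 2:1 reduction.
So the level is -2 + 10 = 8 dBV.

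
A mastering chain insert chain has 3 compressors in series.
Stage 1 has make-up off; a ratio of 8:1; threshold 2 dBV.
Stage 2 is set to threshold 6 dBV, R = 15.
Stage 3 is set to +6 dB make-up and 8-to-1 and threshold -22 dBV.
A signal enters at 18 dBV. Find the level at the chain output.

Stage 1: 16 dB above 2 dBV, reduced 8:1 to 2 dB above → 4 dBV.
Stage 2: 4 dBV ≤ 6 dBV, so stage 2 doesn't engage; output 4 dBV.
Stage 3: overshoot 26 dB → 26/8 = 3.25 dB → -18.75 dBV; +6 dB make-up → -12.75 dBV.

-12.75 dBV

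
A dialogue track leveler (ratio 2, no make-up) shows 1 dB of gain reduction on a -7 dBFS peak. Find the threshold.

-9 dBFS

Input is 2 dB above T (since output overshoot × R = input overshoot: (-8 − T)·2 = -7 − T gives T = -9 dBFS).
Check: -9 + (-7 − (-9))/2 = -9 + 1 = -8 dBFS. ✓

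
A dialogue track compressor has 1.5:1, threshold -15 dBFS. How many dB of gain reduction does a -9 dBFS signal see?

The signal is 6 dB above threshold.
At 1.5:1, output sits 6/1.5 = 4 dB above threshold.
GR = overshoot in − overshoot out = 6 − 4 = 2 dB.

2 dB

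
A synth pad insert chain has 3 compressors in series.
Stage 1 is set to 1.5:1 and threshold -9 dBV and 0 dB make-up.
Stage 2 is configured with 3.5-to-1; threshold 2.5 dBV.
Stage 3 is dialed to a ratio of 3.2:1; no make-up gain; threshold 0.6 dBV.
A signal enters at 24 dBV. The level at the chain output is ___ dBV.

2.13125 dBV

Stage 1: 24 dBV is 33 dB over -9 dBV; at 1.5:1 that becomes 22 dB over, giving 13 dBV.
Stage 2: overshoot 10.5 dB → 10.5/3.5 = 3 dB → 5.5 dBV.
Stage 3: overshoot 4.9 dB → 4.9/3.2 = 1.53125 dB → 2.13125 dBV.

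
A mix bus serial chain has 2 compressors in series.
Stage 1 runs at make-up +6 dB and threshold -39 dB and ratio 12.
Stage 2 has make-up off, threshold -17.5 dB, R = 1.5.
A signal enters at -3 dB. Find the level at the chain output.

-30 dB

Stage 1: overshoot 36 dB → 36/12 = 3 dB → -36 dB; +6 dB make-up → -30 dB.
Stage 2: -30 dB ≤ -17.5 dB, so stage 2 doesn't engage; output -30 dB.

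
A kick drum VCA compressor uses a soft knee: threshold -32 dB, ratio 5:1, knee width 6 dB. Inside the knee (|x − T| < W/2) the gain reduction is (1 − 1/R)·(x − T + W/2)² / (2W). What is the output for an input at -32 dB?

x − T + W/2 = -32 − (-32) + 3 = 3.
GR = (1 − 1/5) × 3² / 12 = 0.8 × 9 / 12 = 0.6 dB.
Output = -32 − 0.6 = -32.6 dB.

-32.6 dB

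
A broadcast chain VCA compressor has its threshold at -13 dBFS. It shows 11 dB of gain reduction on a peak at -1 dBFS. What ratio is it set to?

12:1

Input overshoot = -1 − (-13) = 12 dB.
Output overshoot = 12 − 11 = 1 dB.
Ratio = input overshoot / output overshoot = 12 / 1 = 12.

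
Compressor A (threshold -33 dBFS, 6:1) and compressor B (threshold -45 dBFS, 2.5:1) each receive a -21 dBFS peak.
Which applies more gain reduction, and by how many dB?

B, by 4.4 dB

A: 12 dB over, compressed to 2 dB over, so 10 dB of GR.
B: 24 dB over, compressed to 9.6 dB over, so 14.4 dB of GR.
B applies 4.4 dB more gain reduction.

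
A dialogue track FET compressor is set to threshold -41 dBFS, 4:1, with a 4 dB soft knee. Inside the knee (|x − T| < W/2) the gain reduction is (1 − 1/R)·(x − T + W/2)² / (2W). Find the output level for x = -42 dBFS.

-42.09375 dBFS

x − T + W/2 = -42 − (-41) + 2 = 1.
GR = (1 − 1/4) × 1² / 8 = 0.75 × 1 / 8 = 0.09375 dB.
Output = -42 − 0.09375 = -42.09375 dBFS.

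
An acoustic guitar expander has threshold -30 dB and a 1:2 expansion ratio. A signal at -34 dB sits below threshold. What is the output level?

Below threshold, a 1:2 expander applies gain = (2−1)×(T − x) of attenuation.
(2−1) × 4 = 4 dB, so output = -34 − 4 = -38 dB.

-38 dB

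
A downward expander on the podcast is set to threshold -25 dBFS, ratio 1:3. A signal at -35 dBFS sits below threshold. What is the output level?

-55 dBFS

Undershoot = (-25) − (-35) = 10 dB.
At 1:3, that expands to 30 dB under threshold.
Output = -25 − 30 = -55 dBFS.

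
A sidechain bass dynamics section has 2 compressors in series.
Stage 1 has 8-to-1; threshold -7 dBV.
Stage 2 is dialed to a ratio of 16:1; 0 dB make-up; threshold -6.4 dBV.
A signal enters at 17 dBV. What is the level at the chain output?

Stage 1: overshoot 24 dB → 24/8 = 3 dB → -4 dBV.
Stage 2: overshoot 2.4 dB → 2.4/16 = 0.15 dB → -6.25 dBV.

-6.25 dBV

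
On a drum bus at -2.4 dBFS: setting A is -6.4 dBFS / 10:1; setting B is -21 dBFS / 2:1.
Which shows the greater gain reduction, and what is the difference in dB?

B, by 5.7 dB

A: GR = 4 − 4/10 = 3.6 dB.
B: GR = 18.6 − 18.6/2 = 9.3 dB.
B reduces 5.7 dB more.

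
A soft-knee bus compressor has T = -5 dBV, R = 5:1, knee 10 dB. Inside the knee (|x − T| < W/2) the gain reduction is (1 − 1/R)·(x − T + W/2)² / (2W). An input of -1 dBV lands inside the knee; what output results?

x − T + W/2 = -1 − (-5) + 5 = 9.
GR = (1 − 1/5) × 9² / 20 = 0.8 × 81 / 20 = 3.24 dB.
Output = -1 − 3.24 = -4.24 dBV.

-4.24 dBV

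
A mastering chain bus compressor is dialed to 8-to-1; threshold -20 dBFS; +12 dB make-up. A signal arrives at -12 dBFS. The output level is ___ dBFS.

-7 dBFS

-12 dBFS sits 8 dB over threshold.
8:1 compression reduces that to 8/8 = 1 dB over.
Output = -20 + 1 = -19 dBFS; make-up adds 12 dB, giving -7 dBFS.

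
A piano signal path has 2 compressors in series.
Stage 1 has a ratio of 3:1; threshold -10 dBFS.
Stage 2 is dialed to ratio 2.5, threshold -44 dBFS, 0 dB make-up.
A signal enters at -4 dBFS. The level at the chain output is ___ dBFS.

Stage 1: overshoot 6 dB → 6/3 = 2 dB → -8 dBFS.
Stage 2: overshoot 36 dB → 36/2.5 = 14.4 dB → -29.6 dBFS.

-29.6 dBFS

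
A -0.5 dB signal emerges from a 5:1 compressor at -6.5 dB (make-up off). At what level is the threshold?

-8 dB

Gain reduction = -0.5 − (-6.5) = 6 dB; output overshoot = GR / (R − 1) = 6 / 4 = 1.5 dB.
Threshold = output − output overshoot = -6.5 − 1.5 = -8 dB.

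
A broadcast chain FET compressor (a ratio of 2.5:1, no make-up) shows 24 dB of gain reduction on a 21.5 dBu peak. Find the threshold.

Input is 40 dB above T (since output overshoot × R = input overshoot: (-2.5 − T)·2.5 = 21.5 − T gives T = -18.5 dBu).
Check: -18.5 + (21.5 − (-18.5))/2.5 = -18.5 + 16 = -2.5 dBu. ✓

-18.5 dBu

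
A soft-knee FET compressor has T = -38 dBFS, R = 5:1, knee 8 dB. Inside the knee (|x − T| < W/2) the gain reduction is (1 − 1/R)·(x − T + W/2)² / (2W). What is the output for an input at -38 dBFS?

x − T + W/2 = -38 − (-38) + 4 = 4.
GR = (1 − 1/5) × 4² / 16 = 0.8 × 16 / 16 = 0.8 dB.
Output = -38 − 0.8 = -38.8 dBFS.

-38.8 dBFS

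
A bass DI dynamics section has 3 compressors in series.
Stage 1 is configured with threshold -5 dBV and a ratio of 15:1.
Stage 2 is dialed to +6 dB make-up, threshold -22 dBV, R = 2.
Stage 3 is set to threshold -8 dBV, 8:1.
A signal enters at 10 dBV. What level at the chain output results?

-7.875 dBV

Stage 1: overshoot 15 dB → 15/15 = 1 dB → -4 dBV.
Stage 2: 18 dB above -22 dBV, reduced 2:1 to 9 dB above → -13 dBV; +6 dB make-up → -7 dBV.
Stage 3: overshoot 1 dB → 1/8 = 0.125 dB → -7.875 dBV.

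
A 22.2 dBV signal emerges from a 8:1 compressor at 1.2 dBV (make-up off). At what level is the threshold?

Let T be the threshold. Output overshoot = (input overshoot)/R, so 1.2 − T = (22.2 − T)/8.
8·(1.2 − T) = 22.2 − T → 7·T = 9.6 − 22.2 = -12.6.
T = -12.6/7 = -1.8 dBV.

-1.8 dBV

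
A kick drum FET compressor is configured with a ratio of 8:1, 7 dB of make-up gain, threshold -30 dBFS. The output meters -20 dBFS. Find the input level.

-6 dBFS

Before make-up, the level was -20 − 7 = -27 dBFS.
Post-compression overshoot = -27 − (-30) = 3 dB.
Input overshoot = R × output overshoot = 24 dB → input = -30 + 24 = -6 dBFS.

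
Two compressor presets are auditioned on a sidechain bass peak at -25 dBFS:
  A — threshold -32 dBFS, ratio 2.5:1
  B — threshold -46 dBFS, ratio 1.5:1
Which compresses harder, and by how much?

A: GR = 7 − 7/2.5 = 4.2 dB.
B: GR = 21 − 21/1.5 = 7 dB.
Difference: 2.8 dB in favour of B.

B, by 2.8 dB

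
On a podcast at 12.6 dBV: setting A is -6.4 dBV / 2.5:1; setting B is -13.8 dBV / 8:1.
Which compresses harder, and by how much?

A: 19 dB over, compressed to 7.6 dB over, so 11.4 dB of GR.
B: 26.4 dB over, compressed to 3.3 dB over, so 23.1 dB of GR.
Difference: 11.7 dB in favour of B.

B, by 11.7 dB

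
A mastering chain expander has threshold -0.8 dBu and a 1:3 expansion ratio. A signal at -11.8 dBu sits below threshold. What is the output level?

The input is 11 dB below the -0.8 dBu threshold.
A 1:3 expander multiplies undershoot by 3: 11 × 3 = 33 dB below threshold.
Output = -0.8 − 33 = -33.8 dBu.

-33.8 dBu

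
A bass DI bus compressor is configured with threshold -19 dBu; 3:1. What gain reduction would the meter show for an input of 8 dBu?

Overshoot = 8 − (-19) = 27 dB.
A 3:1 ratio leaves 9 dB of that excess.
Gain reduction = 27 − 9 = 18 dB.

18 dB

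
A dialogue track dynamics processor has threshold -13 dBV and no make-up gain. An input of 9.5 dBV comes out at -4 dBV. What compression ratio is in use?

2.5:1

Input overshoot = 9.5 − (-13) = 22.5 dB; output overshoot = -4 − (-13) = 9 dB.
Ratio = 22.5 / 9 = 2.5.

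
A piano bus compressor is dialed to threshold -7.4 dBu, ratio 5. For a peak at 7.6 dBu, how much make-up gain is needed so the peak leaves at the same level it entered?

The peak compresses to -7.4 + 15/5 = -4.4 dBu.
To reach 7.6 dBu requires 7.6 − (-4.4) = 12 dB of make-up.

12 dB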